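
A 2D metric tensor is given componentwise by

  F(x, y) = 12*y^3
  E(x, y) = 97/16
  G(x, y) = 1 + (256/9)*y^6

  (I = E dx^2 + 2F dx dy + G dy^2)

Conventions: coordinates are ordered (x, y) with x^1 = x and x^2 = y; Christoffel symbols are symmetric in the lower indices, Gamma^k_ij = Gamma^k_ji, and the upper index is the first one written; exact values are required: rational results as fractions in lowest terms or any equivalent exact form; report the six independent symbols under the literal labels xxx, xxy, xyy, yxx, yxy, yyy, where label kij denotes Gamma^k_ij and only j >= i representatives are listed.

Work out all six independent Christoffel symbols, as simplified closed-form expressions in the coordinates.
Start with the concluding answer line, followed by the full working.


Answer: Gamma_xxx = 0, Gamma_xxy = 0, Gamma_xyy = 5184*y^2/(4096*y^6 + 873), Gamma_yxx = 0, Gamma_yxy = 0, Gamma_yyy = 12288*y^5/(4096*y^6 + 873)

E = 97/16; F = 12*y^3; G = 1 + (256/9)*y^6
Gamma^k_ij = (1/2) g^{kl} (d_i g_jl + d_j g_il - d_l g_ij), with g^inv = (1/(EG-F^2)) [[G, -F], [-F, E]]
first partials: E_x = 0, E_y = 0, F_x = 0, F_y = 36*y^2, G_x = 0, G_y = (512/3)*y^5
D = EG - F^2 = 97/16 + (256/9)*y^6
expanded: Gamma^x_xx = (G E_x - 2F F_x + F E_y)/(2D), Gamma^x_xy = (G E_y - F G_x)/(2D), Gamma^x_yy = (2G F_y - G G_x - F G_y)/(2D), Gamma^y_xx = (2E F_x - E E_y - F E_x)/(2D), Gamma^y_xy = (E G_x - F E_y)/(2D), Gamma^y_yy = (E G_y - 2F F_y + F G_x)/(2D); substitute and cancel common factors


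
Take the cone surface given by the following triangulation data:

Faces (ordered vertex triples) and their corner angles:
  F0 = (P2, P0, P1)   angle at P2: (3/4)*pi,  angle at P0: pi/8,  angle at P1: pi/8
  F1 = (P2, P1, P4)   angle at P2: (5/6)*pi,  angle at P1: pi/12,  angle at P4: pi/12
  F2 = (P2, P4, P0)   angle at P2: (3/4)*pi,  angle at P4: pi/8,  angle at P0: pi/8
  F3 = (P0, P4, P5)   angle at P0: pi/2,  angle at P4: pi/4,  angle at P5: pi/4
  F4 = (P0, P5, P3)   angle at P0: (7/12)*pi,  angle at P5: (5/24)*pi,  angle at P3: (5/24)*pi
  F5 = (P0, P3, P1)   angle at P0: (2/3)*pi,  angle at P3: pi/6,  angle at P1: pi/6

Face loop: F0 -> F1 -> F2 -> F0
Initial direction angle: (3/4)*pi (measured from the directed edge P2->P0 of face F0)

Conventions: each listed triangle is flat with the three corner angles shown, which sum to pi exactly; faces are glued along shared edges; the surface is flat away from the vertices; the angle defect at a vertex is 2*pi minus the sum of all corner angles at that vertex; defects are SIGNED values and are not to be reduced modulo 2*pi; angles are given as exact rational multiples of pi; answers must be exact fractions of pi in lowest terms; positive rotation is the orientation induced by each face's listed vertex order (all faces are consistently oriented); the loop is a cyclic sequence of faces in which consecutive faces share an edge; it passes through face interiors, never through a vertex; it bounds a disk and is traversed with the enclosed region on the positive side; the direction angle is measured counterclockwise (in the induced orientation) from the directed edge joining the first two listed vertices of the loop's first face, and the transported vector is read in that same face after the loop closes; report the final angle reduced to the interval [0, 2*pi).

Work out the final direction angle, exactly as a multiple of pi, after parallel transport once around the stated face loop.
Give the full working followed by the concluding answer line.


enclosed vertex P2: corner angles sum to (7/3)*pi, defect = 2*pi - (7/3)*pi = -pi/3
transport around the loop rotates by the sum of enclosed defects; add to the initial angle mod 2*pi
final angle = (3/4)*pi - pi/3 = (5/12)*pi (mod 2*pi)

Answer: final direction angle = (5/12)*pi


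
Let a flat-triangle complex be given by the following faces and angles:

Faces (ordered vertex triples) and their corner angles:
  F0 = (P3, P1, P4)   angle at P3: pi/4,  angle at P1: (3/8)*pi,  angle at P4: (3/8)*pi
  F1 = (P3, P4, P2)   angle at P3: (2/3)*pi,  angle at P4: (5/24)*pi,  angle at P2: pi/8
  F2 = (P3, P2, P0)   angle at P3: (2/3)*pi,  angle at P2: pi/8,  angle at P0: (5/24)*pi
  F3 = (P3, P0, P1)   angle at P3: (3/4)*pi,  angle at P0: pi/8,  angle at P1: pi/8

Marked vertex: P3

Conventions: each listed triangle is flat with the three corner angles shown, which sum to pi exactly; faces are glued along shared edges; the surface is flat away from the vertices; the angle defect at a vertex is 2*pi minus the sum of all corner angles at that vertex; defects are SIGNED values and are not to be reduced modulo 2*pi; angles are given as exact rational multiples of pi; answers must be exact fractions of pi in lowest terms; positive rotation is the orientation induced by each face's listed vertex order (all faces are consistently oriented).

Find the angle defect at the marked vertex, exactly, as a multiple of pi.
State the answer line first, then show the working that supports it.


Answer: defect(P3) = -pi/3

Sum of corner angles at P3: (7/3)*pi
defect = 2*pi - (7/3)*pi


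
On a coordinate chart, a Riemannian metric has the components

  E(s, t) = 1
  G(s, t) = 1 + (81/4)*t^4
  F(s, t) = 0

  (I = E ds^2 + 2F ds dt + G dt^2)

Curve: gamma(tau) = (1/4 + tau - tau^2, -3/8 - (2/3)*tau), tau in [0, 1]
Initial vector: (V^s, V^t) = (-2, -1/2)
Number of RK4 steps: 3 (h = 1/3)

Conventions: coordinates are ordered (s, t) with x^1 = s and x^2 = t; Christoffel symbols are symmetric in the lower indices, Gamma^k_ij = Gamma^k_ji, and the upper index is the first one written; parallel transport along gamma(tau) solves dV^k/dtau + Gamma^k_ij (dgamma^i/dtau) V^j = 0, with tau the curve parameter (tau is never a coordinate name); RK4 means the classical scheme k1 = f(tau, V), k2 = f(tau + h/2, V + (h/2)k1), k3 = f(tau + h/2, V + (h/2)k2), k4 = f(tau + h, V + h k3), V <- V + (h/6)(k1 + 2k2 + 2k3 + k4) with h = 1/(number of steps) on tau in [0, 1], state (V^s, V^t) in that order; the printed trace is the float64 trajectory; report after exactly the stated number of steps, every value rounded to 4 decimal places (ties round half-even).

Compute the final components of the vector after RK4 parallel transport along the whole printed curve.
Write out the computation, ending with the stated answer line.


gamma'(tau) = (1 - 2*tau, -2/3); f(tau, V)^k = -Gamma^k_ij(gamma(tau)) gamma'^i(tau) V^j; h = 1/3; intermediate values shown to 6 dp
curve data and Christoffel symbols at the stage parameters:
  tau = 0.000000: gamma = (0.250000, -0.375000), gamma' = (1.000000, -0.666667); Gamma_sss = 0.000000, Gamma_sst = 0.000000, Gamma_stt = 0.000000, Gamma_tss = 0.000000, Gamma_tst = 0.000000, Gamma_ttt = -1.525038
  tau = 0.166667: gamma = (0.388889, -0.486111), gamma' = (0.666667, -0.666667); Gamma_sss = 0.000000, Gamma_sst = 0.000000, Gamma_stt = 0.000000, Gamma_tss = 0.000000, Gamma_tst = 0.000000, Gamma_ttt = -2.183378
  tau = 0.333333: gamma = (0.472222, -0.597222), gamma' = (0.333333, -0.666667); Gamma_sss = 0.000000, Gamma_sst = 0.000000, Gamma_stt = 0.000000, Gamma_tss = 0.000000, Gamma_tst = 0.000000, Gamma_ttt = -2.412397
  tau = 0.500000: gamma = (0.500000, -0.708333), gamma' = (0.000000, -0.666667); Gamma_sss = 0.000000, Gamma_sst = 0.000000, Gamma_stt = 0.000000, Gamma_tss = 0.000000, Gamma_tst = 0.000000, Gamma_ttt = -2.360482
  tau = 0.666667: gamma = (0.472222, -0.819444), gamma' = (-0.333333, -0.666667); Gamma_sss = 0.000000, Gamma_sst = 0.000000, Gamma_stt = 0.000000, Gamma_tss = 0.000000, Gamma_tst = 0.000000, Gamma_ttt = -2.199758
  tau = 0.833333: gamma = (0.388889, -0.930556), gamma' = (-0.666667, -0.666667); Gamma_sss = 0.000000, Gamma_sst = 0.000000, Gamma_stt = 0.000000, Gamma_tss = 0.000000, Gamma_tst = 0.000000, Gamma_ttt = -2.016455
  tau = 1.000000: gamma = (0.250000, -1.041667), gamma' = (-1.000000, -0.666667); Gamma_sss = 0.000000, Gamma_sst = 0.000000, Gamma_stt = 0.000000, Gamma_tss = 0.000000, Gamma_tst = 0.000000, Gamma_ttt = -1.842711
step 0: V^s = -2.0000, V^t = -0.5000
step 1: k1 = (0.000000, 0.508346), k2 = (0.000000, 0.604469), k3 = (0.000000, 0.581150), k4 = (0.000000, 0.492585); V <- V + (h/6)(k1 + 2k2 + 2k3 + k4): V^s = -2.0000, V^t = -0.3127
step 2: k1 = (0.000000, 0.502836), k2 = (0.000000, 0.360133), k3 = (0.000000, 0.397561), k4 = (0.000000, 0.264172); V <- V + (h/6)(k1 + 2k2 + 2k3 + k4): V^s = -2.0000, V^t = -0.1859
step 3: k1 = (0.000000, 0.272561), k2 = (0.000000, 0.188781), k3 = (0.000000, 0.207552), k4 = (0.000000, 0.143330); V <- V + (h/6)(k1 + 2k2 + 2k3 + k4): V^s = -2.0000, V^t = -0.1187

Answer: V^s = -2.0000, V^t = -0.1187


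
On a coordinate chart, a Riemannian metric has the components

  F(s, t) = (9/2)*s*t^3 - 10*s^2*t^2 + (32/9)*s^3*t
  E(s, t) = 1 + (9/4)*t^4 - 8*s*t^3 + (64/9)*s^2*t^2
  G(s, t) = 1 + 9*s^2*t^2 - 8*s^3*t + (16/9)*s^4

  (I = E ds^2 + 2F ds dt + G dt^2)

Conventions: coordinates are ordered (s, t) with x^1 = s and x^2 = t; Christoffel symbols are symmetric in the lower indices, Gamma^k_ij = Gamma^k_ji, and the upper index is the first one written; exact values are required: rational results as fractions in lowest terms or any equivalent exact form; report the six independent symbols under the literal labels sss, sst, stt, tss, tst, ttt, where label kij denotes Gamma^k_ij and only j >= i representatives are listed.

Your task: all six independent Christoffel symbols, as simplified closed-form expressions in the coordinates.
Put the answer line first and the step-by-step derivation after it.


Answer: Gamma_sss = (256*s*t^2 - 144*t^3)/(64*s^4 - 288*s^3*t + 580*s^2*t^2 - 288*s*t^3 + 81*t^4 + 36), Gamma_sst = (256*s^2*t - 432*s*t^2 + 162*t^3)/(64*s^4 - 288*s^3*t + 580*s^2*t^2 - 288*s*t^3 + 81*t^4 + 36), Gamma_stt = (-288*s^2*t + 162*s*t^2)/(64*s^4 - 288*s^3*t + 580*s^2*t^2 - 288*s*t^3 + 81*t^4 + 36), Gamma_tss = (128*s^2*t - 288*s*t^2)/(64*s^4 - 288*s^3*t + 580*s^2*t^2 - 288*s*t^3 + 81*t^4 + 36), Gamma_tst = (128*s^3 - 432*s^2*t + 324*s*t^2)/(64*s^4 - 288*s^3*t + 580*s^2*t^2 - 288*s*t^3 + 81*t^4 + 36), Gamma_ttt = (-144*s^3 + 324*s^2*t)/(64*s^4 - 288*s^3*t + 580*s^2*t^2 - 288*s*t^3 + 81*t^4 + 36)

E = 1 + (9/4)*t^4 - 8*s*t^3 + (64/9)*s^2*t^2; F = (9/2)*s*t^3 - 10*s^2*t^2 + (32/9)*s^3*t; G = 1 + 9*s^2*t^2 - 8*s^3*t + (16/9)*s^4
Gamma^k_ij = (1/2) g^{kl} (d_i g_jl + d_j g_il - d_l g_ij), with g^inv = (1/(EG-F^2)) [[G, -F], [-F, E]]
first partials: E_s = -8*t^3 + (128/9)*s*t^2, E_t = 9*t^3 - 24*s*t^2 + (128/9)*s^2*t, F_s = (9/2)*t^3 - 20*s*t^2 + (32/3)*s^2*t, F_t = (27/2)*s*t^2 - 20*s^2*t + (32/9)*s^3, G_s = 18*s*t^2 - 24*s^2*t + (64/9)*s^3, G_t = 18*s^2*t - 8*s^3
D = EG - F^2 = 1 + (9/4)*t^4 - 8*s*t^3 + (145/9)*s^2*t^2 - 8*s^3*t + (16/9)*s^4
expanded: Gamma^s_ss = (G E_s - 2F F_s + F E_t)/(2D), Gamma^s_st = (G E_t - F G_s)/(2D), Gamma^s_tt = (2G F_t - G G_s - F G_t)/(2D), Gamma^t_ss = (2E F_s - E E_t - F E_s)/(2D), Gamma^t_st = (E G_s - F E_t)/(2D), Gamma^t_tt = (E G_t - 2F F_t + F G_s)/(2D); substitute and cancel common factors


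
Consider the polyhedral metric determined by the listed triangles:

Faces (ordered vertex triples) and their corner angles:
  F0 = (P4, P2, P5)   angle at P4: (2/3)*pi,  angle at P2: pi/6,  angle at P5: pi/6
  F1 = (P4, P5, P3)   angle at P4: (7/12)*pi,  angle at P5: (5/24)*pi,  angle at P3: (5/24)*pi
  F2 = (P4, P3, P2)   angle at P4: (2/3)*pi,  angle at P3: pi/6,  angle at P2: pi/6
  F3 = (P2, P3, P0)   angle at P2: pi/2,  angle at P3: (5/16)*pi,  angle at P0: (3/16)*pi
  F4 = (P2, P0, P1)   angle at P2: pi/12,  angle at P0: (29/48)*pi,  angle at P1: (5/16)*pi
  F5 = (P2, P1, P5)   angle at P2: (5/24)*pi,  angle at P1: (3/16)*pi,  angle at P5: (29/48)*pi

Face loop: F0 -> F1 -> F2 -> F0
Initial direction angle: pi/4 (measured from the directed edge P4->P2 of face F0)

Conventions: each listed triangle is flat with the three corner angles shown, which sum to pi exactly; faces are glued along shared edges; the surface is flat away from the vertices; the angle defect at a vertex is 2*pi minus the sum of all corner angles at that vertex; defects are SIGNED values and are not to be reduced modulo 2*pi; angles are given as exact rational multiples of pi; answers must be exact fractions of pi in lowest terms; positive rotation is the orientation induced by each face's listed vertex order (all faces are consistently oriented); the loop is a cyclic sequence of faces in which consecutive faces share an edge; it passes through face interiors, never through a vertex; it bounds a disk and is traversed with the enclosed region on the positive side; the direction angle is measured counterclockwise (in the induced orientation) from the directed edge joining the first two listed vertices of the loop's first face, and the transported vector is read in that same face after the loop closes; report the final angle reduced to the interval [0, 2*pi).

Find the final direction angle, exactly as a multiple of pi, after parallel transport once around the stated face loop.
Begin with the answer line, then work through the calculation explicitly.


Answer: final direction angle = pi/3

enclosed vertex P4: corner angles sum to (23/12)*pi, defect = 2*pi - (23/12)*pi = pi/12
adding the enclosed defects to the starting angle (mod 2*pi, induced orientation) gives the holonomy
final angle = pi/4 + pi/12 = pi/3 (mod 2*pi)


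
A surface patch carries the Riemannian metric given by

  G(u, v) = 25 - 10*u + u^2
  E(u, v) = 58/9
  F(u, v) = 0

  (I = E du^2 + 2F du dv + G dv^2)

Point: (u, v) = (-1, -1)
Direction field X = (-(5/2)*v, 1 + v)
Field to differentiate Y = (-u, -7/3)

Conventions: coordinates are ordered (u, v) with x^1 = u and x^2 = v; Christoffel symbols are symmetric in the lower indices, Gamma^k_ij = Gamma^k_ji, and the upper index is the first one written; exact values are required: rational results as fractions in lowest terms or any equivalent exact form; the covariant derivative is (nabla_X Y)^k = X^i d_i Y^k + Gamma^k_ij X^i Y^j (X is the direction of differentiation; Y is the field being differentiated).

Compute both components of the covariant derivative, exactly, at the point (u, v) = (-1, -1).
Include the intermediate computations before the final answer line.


E = 58/9, F = 0, G = 36 at the point
E_u = 0, E_v = 0, F_u = 0, F_v = 0, G_u = -12, G_v = 0
EG - F^2 = 232;  g^inv = (1/232) * [[36, 0], [0, 58/9]]
first-kind symbols [ij,l] = (1/2)(d_i g_jl + d_j g_il - d_l g_ij): [uu,u] = E_u/2 = 0, [uu,v] = F_u - E_v/2 = 0, [uv,u] = E_v/2 = 0, [uv,v] = G_u/2 = -6, [vv,u] = F_v - G_u/2 = 6, [vv,v] = G_v/2 = 0
Gamma^u_ij = (G*[ij,u] - F*[ij,v])/(EG - F^2), Gamma^v_ij = (E*[ij,v] - F*[ij,u])/(EG - F^2)
Gamma_uuu = 0, Gamma_uuv = 0, Gamma_uvv = 27/29, Gamma_vuu = 0, Gamma_vuv = -1/6, Gamma_vvv = 0
X = (5/2, 0), Y = (1, -7/3) at the point

Answer: (nabla_X Y)^u = -5/2, (nabla_X Y)^v = 35/36


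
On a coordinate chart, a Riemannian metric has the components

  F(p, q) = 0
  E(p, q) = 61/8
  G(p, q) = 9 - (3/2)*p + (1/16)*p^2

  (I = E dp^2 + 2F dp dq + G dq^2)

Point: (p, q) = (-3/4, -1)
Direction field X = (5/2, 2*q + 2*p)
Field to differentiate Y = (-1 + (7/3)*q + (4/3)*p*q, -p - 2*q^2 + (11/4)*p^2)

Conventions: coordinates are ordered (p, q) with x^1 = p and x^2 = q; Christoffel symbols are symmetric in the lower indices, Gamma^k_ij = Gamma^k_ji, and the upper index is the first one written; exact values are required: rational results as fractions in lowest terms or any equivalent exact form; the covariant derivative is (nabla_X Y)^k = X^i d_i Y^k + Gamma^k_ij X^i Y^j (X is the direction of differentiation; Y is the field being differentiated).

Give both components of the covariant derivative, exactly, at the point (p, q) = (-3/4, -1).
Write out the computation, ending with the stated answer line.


E = 61/8, F = 0, G = 2601/256 at the point
E_p = 0, E_q = 0, F_p = 0, F_q = 0, G_p = -51/32, G_q = 0
EG - F^2 = 158661/2048;  g^inv = (2048/158661) * [[2601/256, 0], [0, 61/8]]
first-kind symbols [ij,l] = (1/2)(d_i g_jl + d_j g_il - d_l g_ij): [pp,p] = E_p/2 = 0, [pp,q] = F_p - E_q/2 = 0, [pq,p] = E_q/2 = 0, [pq,q] = G_p/2 = -51/64, [qq,p] = F_q - G_p/2 = 51/64, [qq,q] = G_q/2 = 0
Gamma^p_ij = (G*[ij,p] - F*[ij,q])/(EG - F^2), Gamma^q_ij = (E*[ij,q] - F*[ij,p])/(EG - F^2)
Gamma_ppp = 0, Gamma_ppq = 0, Gamma_pqq = 51/488, Gamma_qpp = 0, Gamma_qpq = -4/51, Gamma_qqq = 0
X = (5/2, -7/2), Y = (-7/3, 19/64) at the point

Answer: (nabla_X Y)^p = -506495/62464, (nabla_X Y)^q = -134695/4896


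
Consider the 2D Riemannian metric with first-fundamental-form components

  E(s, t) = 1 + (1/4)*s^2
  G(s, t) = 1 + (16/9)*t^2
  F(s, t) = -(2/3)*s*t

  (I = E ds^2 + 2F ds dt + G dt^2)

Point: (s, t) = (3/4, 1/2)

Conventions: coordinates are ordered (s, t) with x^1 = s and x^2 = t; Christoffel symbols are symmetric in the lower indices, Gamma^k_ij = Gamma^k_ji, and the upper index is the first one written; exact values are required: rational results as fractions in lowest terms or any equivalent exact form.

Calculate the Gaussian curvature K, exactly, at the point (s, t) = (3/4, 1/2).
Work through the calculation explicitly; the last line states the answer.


E = 73/64, F = -1/4, G = 13/9, EG - F^2 = 913/576 at the point
E_s = 3/8, E_t = 0, F_s = -1/3, F_t = -1/2, G_s = 0, G_t = 16/9
E_tt = 0, F_st = -2/3, G_ss = 0
K follows from Brioschi's formula, (det M1 - det M2)/(EG - F^2)^2.
M1 = [[-E_tt/2 + F_st - G_ss/2, E_s/2, F_s - E_t/2], [F_t - G_s/2, E, F], [G_t/2, F, G]] = [[-2/3, 3/16, -1/3], [-1/2, 73/64, -1/4], [8/9, -1/4, 13/9]]; det M1 = -2/3
M2 = [[0, E_t/2, G_s/2], [E_t/2, E, F], [G_s/2, F, G]] = [[0, 0, 0], [0, 73/64, -1/4], [0, -1/4, 13/9]]; det M2 = 0
det M1 - det M2 = -2/3; K = -2/3 / (913/576)^2 = -221184/833569

Answer: K = -221184/833569


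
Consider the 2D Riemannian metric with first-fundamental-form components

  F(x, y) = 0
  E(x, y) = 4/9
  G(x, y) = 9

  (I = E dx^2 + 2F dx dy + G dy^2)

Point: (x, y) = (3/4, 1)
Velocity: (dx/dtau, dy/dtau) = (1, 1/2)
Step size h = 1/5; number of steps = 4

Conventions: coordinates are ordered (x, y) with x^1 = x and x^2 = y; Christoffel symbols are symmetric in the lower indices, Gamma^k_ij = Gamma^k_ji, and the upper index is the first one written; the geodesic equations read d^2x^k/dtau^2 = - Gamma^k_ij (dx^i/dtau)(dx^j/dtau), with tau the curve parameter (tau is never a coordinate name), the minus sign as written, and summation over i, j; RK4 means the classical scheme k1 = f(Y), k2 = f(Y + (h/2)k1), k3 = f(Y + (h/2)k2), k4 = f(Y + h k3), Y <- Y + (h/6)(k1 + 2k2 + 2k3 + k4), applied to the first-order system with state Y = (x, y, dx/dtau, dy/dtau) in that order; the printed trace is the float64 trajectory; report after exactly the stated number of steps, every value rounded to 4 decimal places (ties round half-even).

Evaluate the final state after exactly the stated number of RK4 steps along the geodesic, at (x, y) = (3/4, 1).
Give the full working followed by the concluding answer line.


f(Y) = (dx/dtau, dy/dtau, -Gamma^x_ij Y'^i Y'^j, -Gamma^y_ij Y'^i Y'^j) with the Gammas evaluated at the stage position; h = 0.200000; intermediate values shown to 6 dp
step 0: x = 0.7500, y = 1.0000, dx/dtau = 1.0000, dy/dtau = 0.5000
step 1:
  k1: at (x, y) = (0.750000, 1.000000), (dx/dtau, dy/dtau) = (1.000000, 0.500000); Gamma_xxx = 0.000000, Gamma_xxy = 0.000000, Gamma_xyy = 0.000000, Gamma_yxx = 0.000000, Gamma_yxy = 0.000000, Gamma_yyy = 0.000000; k1 = (1.000000, 0.500000, 0.000000, 0.000000)
  k2: at (x, y) = (0.850000, 1.050000), (dx/dtau, dy/dtau) = (1.000000, 0.500000); Gamma_xxx = 0.000000, Gamma_xxy = 0.000000, Gamma_xyy = 0.000000, Gamma_yxx = 0.000000, Gamma_yxy = 0.000000, Gamma_yyy = 0.000000; k2 = (1.000000, 0.500000, 0.000000, 0.000000)
  k3: at (x, y) = (0.850000, 1.050000), (dx/dtau, dy/dtau) = (1.000000, 0.500000); Gamma_xxx = 0.000000, Gamma_xxy = 0.000000, Gamma_xyy = 0.000000, Gamma_yxx = 0.000000, Gamma_yxy = 0.000000, Gamma_yyy = 0.000000; k3 = (1.000000, 0.500000, 0.000000, 0.000000)
  k4: at (x, y) = (0.950000, 1.100000), (dx/dtau, dy/dtau) = (1.000000, 0.500000); Gamma_xxx = 0.000000, Gamma_xxy = 0.000000, Gamma_xyy = 0.000000, Gamma_yxx = 0.000000, Gamma_yxy = 0.000000, Gamma_yyy = 0.000000; k4 = (1.000000, 0.500000, 0.000000, 0.000000)
  Y <- Y + (h/6)(k1 + 2k2 + 2k3 + k4): x = 0.9500, y = 1.1000, dx/dtau = 1.0000, dy/dtau = 0.5000
step 2:
  k1: at (x, y) = (0.950000, 1.100000), (dx/dtau, dy/dtau) = (1.000000, 0.500000); Gamma_xxx = 0.000000, Gamma_xxy = 0.000000, Gamma_xyy = 0.000000, Gamma_yxx = 0.000000, Gamma_yxy = 0.000000, Gamma_yyy = 0.000000; k1 = (1.000000, 0.500000, 0.000000, 0.000000)
  k2: at (x, y) = (1.050000, 1.150000), (dx/dtau, dy/dtau) = (1.000000, 0.500000); Gamma_xxx = 0.000000, Gamma_xxy = 0.000000, Gamma_xyy = 0.000000, Gamma_yxx = 0.000000, Gamma_yxy = 0.000000, Gamma_yyy = 0.000000; k2 = (1.000000, 0.500000, 0.000000, 0.000000)
  k3: at (x, y) = (1.050000, 1.150000), (dx/dtau, dy/dtau) = (1.000000, 0.500000); Gamma_xxx = 0.000000, Gamma_xxy = 0.000000, Gamma_xyy = 0.000000, Gamma_yxx = 0.000000, Gamma_yxy = 0.000000, Gamma_yyy = 0.000000; k3 = (1.000000, 0.500000, 0.000000, 0.000000)
  k4: at (x, y) = (1.150000, 1.200000), (dx/dtau, dy/dtau) = (1.000000, 0.500000); Gamma_xxx = 0.000000, Gamma_xxy = 0.000000, Gamma_xyy = 0.000000, Gamma_yxx = 0.000000, Gamma_yxy = 0.000000, Gamma_yyy = 0.000000; k4 = (1.000000, 0.500000, 0.000000, 0.000000)
  Y <- Y + (h/6)(k1 + 2k2 + 2k3 + k4): x = 1.1500, y = 1.2000, dx/dtau = 1.0000, dy/dtau = 0.5000
step 3:
  k1: at (x, y) = (1.150000, 1.200000), (dx/dtau, dy/dtau) = (1.000000, 0.500000); Gamma_xxx = 0.000000, Gamma_xxy = 0.000000, Gamma_xyy = 0.000000, Gamma_yxx = 0.000000, Gamma_yxy = 0.000000, Gamma_yyy = 0.000000; k1 = (1.000000, 0.500000, 0.000000, 0.000000)
  k2: at (x, y) = (1.250000, 1.250000), (dx/dtau, dy/dtau) = (1.000000, 0.500000); Gamma_xxx = 0.000000, Gamma_xxy = 0.000000, Gamma_xyy = 0.000000, Gamma_yxx = 0.000000, Gamma_yxy = 0.000000, Gamma_yyy = 0.000000; k2 = (1.000000, 0.500000, 0.000000, 0.000000)
  k3: at (x, y) = (1.250000, 1.250000), (dx/dtau, dy/dtau) = (1.000000, 0.500000); Gamma_xxx = 0.000000, Gamma_xxy = 0.000000, Gamma_xyy = 0.000000, Gamma_yxx = 0.000000, Gamma_yxy = 0.000000, Gamma_yyy = 0.000000; k3 = (1.000000, 0.500000, 0.000000, 0.000000)
  k4: at (x, y) = (1.350000, 1.300000), (dx/dtau, dy/dtau) = (1.000000, 0.500000); Gamma_xxx = 0.000000, Gamma_xxy = 0.000000, Gamma_xyy = 0.000000, Gamma_yxx = 0.000000, Gamma_yxy = 0.000000, Gamma_yyy = 0.000000; k4 = (1.000000, 0.500000, 0.000000, 0.000000)
  Y <- Y + (h/6)(k1 + 2k2 + 2k3 + k4): x = 1.3500, y = 1.3000, dx/dtau = 1.0000, dy/dtau = 0.5000
step 4:
  k1: at (x, y) = (1.350000, 1.300000), (dx/dtau, dy/dtau) = (1.000000, 0.500000); Gamma_xxx = 0.000000, Gamma_xxy = 0.000000, Gamma_xyy = 0.000000, Gamma_yxx = 0.000000, Gamma_yxy = 0.000000, Gamma_yyy = 0.000000; k1 = (1.000000, 0.500000, 0.000000, 0.000000)
  k2: at (x, y) = (1.450000, 1.350000), (dx/dtau, dy/dtau) = (1.000000, 0.500000); Gamma_xxx = 0.000000, Gamma_xxy = 0.000000, Gamma_xyy = 0.000000, Gamma_yxx = 0.000000, Gamma_yxy = 0.000000, Gamma_yyy = 0.000000; k2 = (1.000000, 0.500000, 0.000000, 0.000000)
  k3: at (x, y) = (1.450000, 1.350000), (dx/dtau, dy/dtau) = (1.000000, 0.500000); Gamma_xxx = 0.000000, Gamma_xxy = 0.000000, Gamma_xyy = 0.000000, Gamma_yxx = 0.000000, Gamma_yxy = 0.000000, Gamma_yyy = 0.000000; k3 = (1.000000, 0.500000, 0.000000, 0.000000)
  k4: at (x, y) = (1.550000, 1.400000), (dx/dtau, dy/dtau) = (1.000000, 0.500000); Gamma_xxx = 0.000000, Gamma_xxy = 0.000000, Gamma_xyy = 0.000000, Gamma_yxx = 0.000000, Gamma_yxy = 0.000000, Gamma_yyy = 0.000000; k4 = (1.000000, 0.500000, 0.000000, 0.000000)
  Y <- Y + (h/6)(k1 + 2k2 + 2k3 + k4): x = 1.5500, y = 1.4000, dx/dtau = 1.0000, dy/dtau = 0.5000

Answer: x = 1.5500, y = 1.4000, dx/dtau = 1.0000, dy/dtau = 0.5000


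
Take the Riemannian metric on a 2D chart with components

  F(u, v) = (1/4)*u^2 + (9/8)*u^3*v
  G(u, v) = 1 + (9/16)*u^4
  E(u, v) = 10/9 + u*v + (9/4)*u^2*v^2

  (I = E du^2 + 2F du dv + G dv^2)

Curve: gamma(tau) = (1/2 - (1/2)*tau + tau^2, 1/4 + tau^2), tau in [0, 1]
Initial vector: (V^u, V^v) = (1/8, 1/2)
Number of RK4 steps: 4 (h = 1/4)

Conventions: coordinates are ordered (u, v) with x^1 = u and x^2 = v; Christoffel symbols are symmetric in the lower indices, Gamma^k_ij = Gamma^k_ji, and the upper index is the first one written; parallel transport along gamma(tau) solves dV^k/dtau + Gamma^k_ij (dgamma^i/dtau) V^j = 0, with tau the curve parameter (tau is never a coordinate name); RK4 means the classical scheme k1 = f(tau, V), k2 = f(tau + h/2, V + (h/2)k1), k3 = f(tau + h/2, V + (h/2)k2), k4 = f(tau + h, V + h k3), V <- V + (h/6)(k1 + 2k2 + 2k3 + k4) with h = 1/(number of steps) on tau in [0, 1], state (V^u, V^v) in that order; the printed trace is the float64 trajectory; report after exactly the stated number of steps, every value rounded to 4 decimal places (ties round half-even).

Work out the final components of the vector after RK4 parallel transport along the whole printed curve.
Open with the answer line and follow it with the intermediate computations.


Answer: V^u = -0.0242, V^v = 0.4553

gamma'(tau) = (-1/2 + 2*tau, 2*tau); f(tau, V)^k = -Gamma^k_ij(gamma(tau)) gamma'^i(tau) V^j; h = 1/4; intermediate values shown to 6 dp
curve data and Christoffel symbols at the stage parameters:
  tau = 0.000000: gamma = (0.500000, 0.250000), gamma' = (-0.500000, 0.000000); Gamma_uuu = 0.149502, Gamma_uuv = 0.299003, Gamma_uvv = 0.000000, Gamma_vuu = 0.053821, Gamma_vuv = 0.107641, Gamma_vvv = 0.000000
  tau = 0.125000: gamma = (0.453125, 0.265625), gamma' = (-0.250000, 0.250000); Gamma_uuu = 0.158992, Gamma_uuv = 0.271222, Gamma_uvv = 0.000000, Gamma_vuu = 0.047645, Gamma_vuv = 0.081276, Gamma_vvv = 0.000000
  tau = 0.250000: gamma = (0.437500, 0.312500), gamma' = (0.000000, 0.500000); Gamma_uuu = 0.192584, Gamma_uuv = 0.269618, Gamma_uvv = 0.000000, Gamma_vuu = 0.051348, Gamma_vuv = 0.071887, Gamma_vvv = 0.000000
  tau = 0.375000: gamma = (0.453125, 0.390625), gamma' = (0.250000, 0.750000); Gamma_uuu = 0.253835, Gamma_uuv = 0.294448, Gamma_uvv = 0.000000, Gamma_vuu = 0.065274, Gamma_vuv = 0.075718, Gamma_vvv = 0.000000
  tau = 0.500000: gamma = (0.500000, 0.500000), gamma' = (0.500000, 1.000000); Gamma_uuu = 0.345665, Gamma_uuv = 0.345665, Gamma_uvv = 0.000000, Gamma_vuu = 0.091500, Gamma_vuv = 0.091500, Gamma_vvv = 0.000000
  tau = 0.625000: gamma = (0.578125, 0.640625), gamma' = (0.750000, 1.250000); Gamma_uuu = 0.460973, Gamma_uuv = 0.416000, Gamma_uvv = 0.000000, Gamma_vuu = 0.129999, Gamma_vuv = 0.117316, Gamma_vvv = 0.000000
  tau = 0.750000: gamma = (0.687500, 0.812500), gamma' = (1.000000, 1.500000); Gamma_uuu = 0.571559, Gamma_uuv = 0.483627, Gamma_uvv = 0.000000, Gamma_vuu = 0.172993, Gamma_vuv = 0.146378, Gamma_vvv = 0.000000
  tau = 0.875000: gamma = (0.828125, 1.015625), gamma' = (1.250000, 1.750000); Gamma_uuu = 0.638013, Gamma_uuv = 0.520226, Gamma_uvv = 0.000000, Gamma_vuu = 0.205750, Gamma_vuv = 0.167766, Gamma_vvv = 0.000000
  tau = 1.000000: gamma = (1.000000, 1.250000), gamma' = (1.500000, 2.000000); Gamma_uuu = 0.643030, Gamma_uuv = 0.514424, Gamma_uvv = 0.000000, Gamma_vuu = 0.218388, Gamma_vuv = 0.174710, Gamma_vvv = 0.000000
step 0: V^u = 0.1250, V^v = 0.5000
step 1: k1 = (0.084095, 0.030274), k2 = (0.030357, 0.009097), k3 = (0.030366, 0.009100), k4 = (-0.017875, -0.004766); V <- V + (h/6)(k1 + 2k2 + 2k3 + k4): V^u = 0.1328, V^v = 0.5026
step 2: k1 = (-0.017905, -0.004774), k2 = (-0.074076, -0.019049), k3 = (-0.071948, -0.018502), k4 = (-0.145603, -0.038542); V <- V + (h/6)(k1 + 2k2 + 2k3 + k4): V^u = 0.1138, V^v = 0.4976
step 3: k1 = (-0.145034, -0.038391), k2 = (-0.236626, -0.066731), k3 = (-0.225609, -0.063624), k4 = (-0.307476, -0.093063); V <- V + (h/6)(k1 + 2k2 + 2k3 + k4): V^u = 0.0565, V^v = 0.4813
step 4: k1 = (-0.306006, -0.092618), k2 = (-0.336562, -0.108537), k3 = (-0.328745, -0.106016), k4 = (-0.299666, -0.101773); V <- V + (h/6)(k1 + 2k2 + 2k3 + k4): V^u = -0.0242, V^v = 0.4553


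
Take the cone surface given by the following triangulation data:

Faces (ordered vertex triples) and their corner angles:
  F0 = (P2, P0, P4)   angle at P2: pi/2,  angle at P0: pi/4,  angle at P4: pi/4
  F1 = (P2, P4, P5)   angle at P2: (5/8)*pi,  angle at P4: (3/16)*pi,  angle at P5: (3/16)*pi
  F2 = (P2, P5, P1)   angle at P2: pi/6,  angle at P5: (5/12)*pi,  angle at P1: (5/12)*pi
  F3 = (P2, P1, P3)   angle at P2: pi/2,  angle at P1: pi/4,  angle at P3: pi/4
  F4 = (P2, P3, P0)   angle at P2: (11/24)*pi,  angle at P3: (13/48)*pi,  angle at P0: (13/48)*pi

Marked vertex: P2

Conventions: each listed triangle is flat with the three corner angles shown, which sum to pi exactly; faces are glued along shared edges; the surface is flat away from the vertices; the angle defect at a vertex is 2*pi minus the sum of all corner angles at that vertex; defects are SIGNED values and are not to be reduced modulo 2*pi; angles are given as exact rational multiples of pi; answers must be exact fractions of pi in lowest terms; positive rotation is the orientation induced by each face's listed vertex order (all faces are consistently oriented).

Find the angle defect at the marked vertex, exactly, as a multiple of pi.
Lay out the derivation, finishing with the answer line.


Sum of corner angles at P2: (9/4)*pi
defect = 2*pi - (9/4)*pi

Answer: defect(P2) = -pi/4


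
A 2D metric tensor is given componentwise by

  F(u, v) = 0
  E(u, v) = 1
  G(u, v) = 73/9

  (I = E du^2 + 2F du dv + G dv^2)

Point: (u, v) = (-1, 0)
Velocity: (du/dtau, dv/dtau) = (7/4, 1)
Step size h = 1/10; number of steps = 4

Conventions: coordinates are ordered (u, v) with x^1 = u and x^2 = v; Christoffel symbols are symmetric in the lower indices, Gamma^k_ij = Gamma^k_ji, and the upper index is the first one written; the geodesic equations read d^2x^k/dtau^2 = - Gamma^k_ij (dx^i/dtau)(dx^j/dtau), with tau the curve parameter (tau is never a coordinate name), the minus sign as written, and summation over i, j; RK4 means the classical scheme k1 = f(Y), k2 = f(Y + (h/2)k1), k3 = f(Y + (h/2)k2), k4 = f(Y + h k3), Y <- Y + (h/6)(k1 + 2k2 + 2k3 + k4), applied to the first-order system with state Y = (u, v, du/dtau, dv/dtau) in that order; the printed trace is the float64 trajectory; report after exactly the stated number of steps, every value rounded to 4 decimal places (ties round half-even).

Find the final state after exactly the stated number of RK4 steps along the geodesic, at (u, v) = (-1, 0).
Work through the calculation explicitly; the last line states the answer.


f(Y) = (du/dtau, dv/dtau, -Gamma^u_ij Y'^i Y'^j, -Gamma^v_ij Y'^i Y'^j) with the Gammas evaluated at the stage position; h = 0.100000; intermediate values shown to 6 dp
step 0: u = -1.0000, v = 0.0000, du/dtau = 1.7500, dv/dtau = 1.0000
step 1:
  k1: at (u, v) = (-1.000000, 0.000000), (du/dtau, dv/dtau) = (1.750000, 1.000000); Gamma_uuu = 0.000000, Gamma_uuv = 0.000000, Gamma_uvv = 0.000000, Gamma_vuu = 0.000000, Gamma_vuv = 0.000000, Gamma_vvv = 0.000000; k1 = (1.750000, 1.000000, 0.000000, 0.000000)
  k2: at (u, v) = (-0.912500, 0.050000), (du/dtau, dv/dtau) = (1.750000, 1.000000); Gamma_uuu = 0.000000, Gamma_uuv = 0.000000, Gamma_uvv = 0.000000, Gamma_vuu = 0.000000, Gamma_vuv = 0.000000, Gamma_vvv = 0.000000; k2 = (1.750000, 1.000000, 0.000000, 0.000000)
  k3: at (u, v) = (-0.912500, 0.050000), (du/dtau, dv/dtau) = (1.750000, 1.000000); Gamma_uuu = 0.000000, Gamma_uuv = 0.000000, Gamma_uvv = 0.000000, Gamma_vuu = 0.000000, Gamma_vuv = 0.000000, Gamma_vvv = 0.000000; k3 = (1.750000, 1.000000, 0.000000, 0.000000)
  k4: at (u, v) = (-0.825000, 0.100000), (du/dtau, dv/dtau) = (1.750000, 1.000000); Gamma_uuu = 0.000000, Gamma_uuv = 0.000000, Gamma_uvv = 0.000000, Gamma_vuu = 0.000000, Gamma_vuv = 0.000000, Gamma_vvv = 0.000000; k4 = (1.750000, 1.000000, 0.000000, 0.000000)
  Y <- Y + (h/6)(k1 + 2k2 + 2k3 + k4): u = -0.8250, v = 0.1000, du/dtau = 1.7500, dv/dtau = 1.0000
step 2:
  k1: at (u, v) = (-0.825000, 0.100000), (du/dtau, dv/dtau) = (1.750000, 1.000000); Gamma_uuu = 0.000000, Gamma_uuv = 0.000000, Gamma_uvv = 0.000000, Gamma_vuu = 0.000000, Gamma_vuv = 0.000000, Gamma_vvv = 0.000000; k1 = (1.750000, 1.000000, 0.000000, 0.000000)
  k2: at (u, v) = (-0.737500, 0.150000), (du/dtau, dv/dtau) = (1.750000, 1.000000); Gamma_uuu = 0.000000, Gamma_uuv = 0.000000, Gamma_uvv = 0.000000, Gamma_vuu = 0.000000, Gamma_vuv = 0.000000, Gamma_vvv = 0.000000; k2 = (1.750000, 1.000000, 0.000000, 0.000000)
  k3: at (u, v) = (-0.737500, 0.150000), (du/dtau, dv/dtau) = (1.750000, 1.000000); Gamma_uuu = 0.000000, Gamma_uuv = 0.000000, Gamma_uvv = 0.000000, Gamma_vuu = 0.000000, Gamma_vuv = 0.000000, Gamma_vvv = 0.000000; k3 = (1.750000, 1.000000, 0.000000, 0.000000)
  k4: at (u, v) = (-0.650000, 0.200000), (du/dtau, dv/dtau) = (1.750000, 1.000000); Gamma_uuu = 0.000000, Gamma_uuv = 0.000000, Gamma_uvv = 0.000000, Gamma_vuu = 0.000000, Gamma_vuv = 0.000000, Gamma_vvv = 0.000000; k4 = (1.750000, 1.000000, 0.000000, 0.000000)
  Y <- Y + (h/6)(k1 + 2k2 + 2k3 + k4): u = -0.6500, v = 0.2000, du/dtau = 1.7500, dv/dtau = 1.0000
step 3:
  k1: at (u, v) = (-0.650000, 0.200000), (du/dtau, dv/dtau) = (1.750000, 1.000000); Gamma_uuu = 0.000000, Gamma_uuv = 0.000000, Gamma_uvv = 0.000000, Gamma_vuu = 0.000000, Gamma_vuv = 0.000000, Gamma_vvv = 0.000000; k1 = (1.750000, 1.000000, 0.000000, 0.000000)
  k2: at (u, v) = (-0.562500, 0.250000), (du/dtau, dv/dtau) = (1.750000, 1.000000); Gamma_uuu = 0.000000, Gamma_uuv = 0.000000, Gamma_uvv = 0.000000, Gamma_vuu = 0.000000, Gamma_vuv = 0.000000, Gamma_vvv = 0.000000; k2 = (1.750000, 1.000000, 0.000000, 0.000000)
  k3: at (u, v) = (-0.562500, 0.250000), (du/dtau, dv/dtau) = (1.750000, 1.000000); Gamma_uuu = 0.000000, Gamma_uuv = 0.000000, Gamma_uvv = 0.000000, Gamma_vuu = 0.000000, Gamma_vuv = 0.000000, Gamma_vvv = 0.000000; k3 = (1.750000, 1.000000, 0.000000, 0.000000)
  k4: at (u, v) = (-0.475000, 0.300000), (du/dtau, dv/dtau) = (1.750000, 1.000000); Gamma_uuu = 0.000000, Gamma_uuv = 0.000000, Gamma_uvv = 0.000000, Gamma_vuu = 0.000000, Gamma_vuv = 0.000000, Gamma_vvv = 0.000000; k4 = (1.750000, 1.000000, 0.000000, 0.000000)
  Y <- Y + (h/6)(k1 + 2k2 + 2k3 + k4): u = -0.4750, v = 0.3000, du/dtau = 1.7500, dv/dtau = 1.0000
step 4:
  k1: at (u, v) = (-0.475000, 0.300000), (du/dtau, dv/dtau) = (1.750000, 1.000000); Gamma_uuu = 0.000000, Gamma_uuv = 0.000000, Gamma_uvv = 0.000000, Gamma_vuu = 0.000000, Gamma_vuv = 0.000000, Gamma_vvv = 0.000000; k1 = (1.750000, 1.000000, 0.000000, 0.000000)
  k2: at (u, v) = (-0.387500, 0.350000), (du/dtau, dv/dtau) = (1.750000, 1.000000); Gamma_uuu = 0.000000, Gamma_uuv = 0.000000, Gamma_uvv = 0.000000, Gamma_vuu = 0.000000, Gamma_vuv = 0.000000, Gamma_vvv = 0.000000; k2 = (1.750000, 1.000000, 0.000000, 0.000000)
  k3: at (u, v) = (-0.387500, 0.350000), (du/dtau, dv/dtau) = (1.750000, 1.000000); Gamma_uuu = 0.000000, Gamma_uuv = 0.000000, Gamma_uvv = 0.000000, Gamma_vuu = 0.000000, Gamma_vuv = 0.000000, Gamma_vvv = 0.000000; k3 = (1.750000, 1.000000, 0.000000, 0.000000)
  k4: at (u, v) = (-0.300000, 0.400000), (du/dtau, dv/dtau) = (1.750000, 1.000000); Gamma_uuu = 0.000000, Gamma_uuv = 0.000000, Gamma_uvv = 0.000000, Gamma_vuu = 0.000000, Gamma_vuv = 0.000000, Gamma_vvv = 0.000000; k4 = (1.750000, 1.000000, 0.000000, 0.000000)
  Y <- Y + (h/6)(k1 + 2k2 + 2k3 + k4): u = -0.3000, v = 0.4000, du/dtau = 1.7500, dv/dtau = 1.0000

Answer: u = -0.3000, v = 0.4000, du/dtau = 1.7500, dv/dtau = 1.0000


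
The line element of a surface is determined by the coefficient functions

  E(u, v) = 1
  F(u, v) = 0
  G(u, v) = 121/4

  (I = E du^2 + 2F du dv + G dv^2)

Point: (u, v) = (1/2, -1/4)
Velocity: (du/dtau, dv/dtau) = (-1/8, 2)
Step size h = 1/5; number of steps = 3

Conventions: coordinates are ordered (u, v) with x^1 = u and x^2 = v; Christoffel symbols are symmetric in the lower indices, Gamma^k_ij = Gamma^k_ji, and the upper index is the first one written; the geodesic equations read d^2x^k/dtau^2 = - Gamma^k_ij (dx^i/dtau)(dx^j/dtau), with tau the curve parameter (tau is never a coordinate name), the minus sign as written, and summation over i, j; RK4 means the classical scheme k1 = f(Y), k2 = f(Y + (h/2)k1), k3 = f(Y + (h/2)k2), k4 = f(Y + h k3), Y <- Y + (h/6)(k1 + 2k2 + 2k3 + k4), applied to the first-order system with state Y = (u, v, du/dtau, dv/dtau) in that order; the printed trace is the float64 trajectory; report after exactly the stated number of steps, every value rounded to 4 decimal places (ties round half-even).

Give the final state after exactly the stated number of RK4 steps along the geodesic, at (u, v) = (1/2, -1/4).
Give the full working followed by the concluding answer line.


f(Y) = (du/dtau, dv/dtau, -Gamma^u_ij Y'^i Y'^j, -Gamma^v_ij Y'^i Y'^j) with the Gammas evaluated at the stage position; h = 0.200000; intermediate values shown to 6 dp
step 0: u = 0.5000, v = -0.2500, du/dtau = -0.1250, dv/dtau = 2.0000
step 1:
  k1: at (u, v) = (0.500000, -0.250000), (du/dtau, dv/dtau) = (-0.125000, 2.000000); Gamma_uuu = 0.000000, Gamma_uuv = 0.000000, Gamma_uvv = 0.000000, Gamma_vuu = 0.000000, Gamma_vuv = 0.000000, Gamma_vvv = 0.000000; k1 = (-0.125000, 2.000000, 0.000000, 0.000000)
  k2: at (u, v) = (0.487500, -0.050000), (du/dtau, dv/dtau) = (-0.125000, 2.000000); Gamma_uuu = 0.000000, Gamma_uuv = 0.000000, Gamma_uvv = 0.000000, Gamma_vuu = 0.000000, Gamma_vuv = 0.000000, Gamma_vvv = 0.000000; k2 = (-0.125000, 2.000000, 0.000000, 0.000000)
  k3: at (u, v) = (0.487500, -0.050000), (du/dtau, dv/dtau) = (-0.125000, 2.000000); Gamma_uuu = 0.000000, Gamma_uuv = 0.000000, Gamma_uvv = 0.000000, Gamma_vuu = 0.000000, Gamma_vuv = 0.000000, Gamma_vvv = 0.000000; k3 = (-0.125000, 2.000000, 0.000000, 0.000000)
  k4: at (u, v) = (0.475000, 0.150000), (du/dtau, dv/dtau) = (-0.125000, 2.000000); Gamma_uuu = 0.000000, Gamma_uuv = 0.000000, Gamma_uvv = 0.000000, Gamma_vuu = 0.000000, Gamma_vuv = 0.000000, Gamma_vvv = 0.000000; k4 = (-0.125000, 2.000000, 0.000000, 0.000000)
  Y <- Y + (h/6)(k1 + 2k2 + 2k3 + k4): u = 0.4750, v = 0.1500, du/dtau = -0.1250, dv/dtau = 2.0000
step 2:
  k1: at (u, v) = (0.475000, 0.150000), (du/dtau, dv/dtau) = (-0.125000, 2.000000); Gamma_uuu = 0.000000, Gamma_uuv = 0.000000, Gamma_uvv = 0.000000, Gamma_vuu = 0.000000, Gamma_vuv = 0.000000, Gamma_vvv = 0.000000; k1 = (-0.125000, 2.000000, 0.000000, 0.000000)
  k2: at (u, v) = (0.462500, 0.350000), (du/dtau, dv/dtau) = (-0.125000, 2.000000); Gamma_uuu = 0.000000, Gamma_uuv = 0.000000, Gamma_uvv = 0.000000, Gamma_vuu = 0.000000, Gamma_vuv = 0.000000, Gamma_vvv = 0.000000; k2 = (-0.125000, 2.000000, 0.000000, 0.000000)
  k3: at (u, v) = (0.462500, 0.350000), (du/dtau, dv/dtau) = (-0.125000, 2.000000); Gamma_uuu = 0.000000, Gamma_uuv = 0.000000, Gamma_uvv = 0.000000, Gamma_vuu = 0.000000, Gamma_vuv = 0.000000, Gamma_vvv = 0.000000; k3 = (-0.125000, 2.000000, 0.000000, 0.000000)
  k4: at (u, v) = (0.450000, 0.550000), (du/dtau, dv/dtau) = (-0.125000, 2.000000); Gamma_uuu = 0.000000, Gamma_uuv = 0.000000, Gamma_uvv = 0.000000, Gamma_vuu = 0.000000, Gamma_vuv = 0.000000, Gamma_vvv = 0.000000; k4 = (-0.125000, 2.000000, 0.000000, 0.000000)
  Y <- Y + (h/6)(k1 + 2k2 + 2k3 + k4): u = 0.4500, v = 0.5500, du/dtau = -0.1250, dv/dtau = 2.0000
step 3:
  k1: at (u, v) = (0.450000, 0.550000), (du/dtau, dv/dtau) = (-0.125000, 2.000000); Gamma_uuu = 0.000000, Gamma_uuv = 0.000000, Gamma_uvv = 0.000000, Gamma_vuu = 0.000000, Gamma_vuv = 0.000000, Gamma_vvv = 0.000000; k1 = (-0.125000, 2.000000, 0.000000, 0.000000)
  k2: at (u, v) = (0.437500, 0.750000), (du/dtau, dv/dtau) = (-0.125000, 2.000000); Gamma_uuu = 0.000000, Gamma_uuv = 0.000000, Gamma_uvv = 0.000000, Gamma_vuu = 0.000000, Gamma_vuv = 0.000000, Gamma_vvv = 0.000000; k2 = (-0.125000, 2.000000, 0.000000, 0.000000)
  k3: at (u, v) = (0.437500, 0.750000), (du/dtau, dv/dtau) = (-0.125000, 2.000000); Gamma_uuu = 0.000000, Gamma_uuv = 0.000000, Gamma_uvv = 0.000000, Gamma_vuu = 0.000000, Gamma_vuv = 0.000000, Gamma_vvv = 0.000000; k3 = (-0.125000, 2.000000, 0.000000, 0.000000)
  k4: at (u, v) = (0.425000, 0.950000), (du/dtau, dv/dtau) = (-0.125000, 2.000000); Gamma_uuu = 0.000000, Gamma_uuv = 0.000000, Gamma_uvv = 0.000000, Gamma_vuu = 0.000000, Gamma_vuv = 0.000000, Gamma_vvv = 0.000000; k4 = (-0.125000, 2.000000, 0.000000, 0.000000)
  Y <- Y + (h/6)(k1 + 2k2 + 2k3 + k4): u = 0.4250, v = 0.9500, du/dtau = -0.1250, dv/dtau = 2.0000

Answer: u = 0.4250, v = 0.9500, du/dtau = -0.1250, dv/dtau = 2.0000


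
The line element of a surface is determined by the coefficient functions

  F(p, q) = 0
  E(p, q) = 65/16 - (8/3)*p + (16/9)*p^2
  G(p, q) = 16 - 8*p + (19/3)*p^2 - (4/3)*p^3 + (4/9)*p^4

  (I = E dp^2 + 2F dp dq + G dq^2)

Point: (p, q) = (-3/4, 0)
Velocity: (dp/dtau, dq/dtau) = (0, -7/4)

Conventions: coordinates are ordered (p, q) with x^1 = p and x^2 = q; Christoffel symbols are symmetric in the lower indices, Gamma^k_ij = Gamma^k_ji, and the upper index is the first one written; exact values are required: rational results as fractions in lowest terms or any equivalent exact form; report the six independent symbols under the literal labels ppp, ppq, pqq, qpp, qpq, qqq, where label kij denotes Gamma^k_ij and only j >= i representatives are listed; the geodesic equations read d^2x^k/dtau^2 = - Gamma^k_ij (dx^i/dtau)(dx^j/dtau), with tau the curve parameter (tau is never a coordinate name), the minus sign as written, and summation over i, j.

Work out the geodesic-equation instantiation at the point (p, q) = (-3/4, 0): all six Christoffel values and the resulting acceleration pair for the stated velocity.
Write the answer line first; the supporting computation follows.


Answer: Gamma_ppp = -128/339, Gamma_ppq = 0, Gamma_pqq = 164/113, Gamma_qpp = 0, Gamma_qpq = -16/41, Gamma_qqq = 0; accelerations (d^2p/dtau^2, d^2q/dtau^2) = (-2009/452, 0)

E = 113/16, F = 0, G = 1681/64 at the point
E_p = -16/3, E_q = 0, F_p = 0, F_q = 0, G_p = -41/2, G_q = 0
EG - F^2 = 189953/1024;  g^inv = (1024/189953) * [[1681/64, 0], [0, 113/16]]
first-kind symbols [ij,l] = (1/2)(d_i g_jl + d_j g_il - d_l g_ij): [pp,p] = E_p/2 = -8/3, [pp,q] = F_p - E_q/2 = 0, [pq,p] = E_q/2 = 0, [pq,q] = G_p/2 = -41/4, [qq,p] = F_q - G_p/2 = 41/4, [qq,q] = G_q/2 = 0
Gamma^p_ij = (G*[ij,p] - F*[ij,q])/(EG - F^2), Gamma^q_ij = (E*[ij,q] - F*[ij,p])/(EG - F^2)
Gamma_ppp = -128/339, Gamma_ppq = 0, Gamma_pqq = 164/113, Gamma_qpp = 0, Gamma_qpq = -16/41, Gamma_qqq = 0
d^2p/dtau^2 = -(Gamma_ppp*(0)^2 + 2*Gamma_ppq*(0)*(-7/4) + Gamma_pqq*(-7/4)^2) = -2009/452
d^2q/dtau^2 = -(Gamma_qpp*(0)^2 + 2*Gamma_qpq*(0)*(-7/4) + Gamma_qqq*(-7/4)^2) = 0
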